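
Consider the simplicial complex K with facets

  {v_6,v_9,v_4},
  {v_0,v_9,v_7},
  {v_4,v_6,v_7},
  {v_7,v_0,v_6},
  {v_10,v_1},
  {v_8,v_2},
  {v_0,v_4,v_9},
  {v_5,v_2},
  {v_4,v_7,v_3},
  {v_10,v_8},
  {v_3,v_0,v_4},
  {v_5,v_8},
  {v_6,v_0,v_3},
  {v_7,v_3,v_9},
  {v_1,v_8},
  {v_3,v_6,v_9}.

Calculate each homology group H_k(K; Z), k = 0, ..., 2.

Take the total order v_0 < v_1 < v_2 < v_3 < v_4 < v_5 < v_6 < v_7 < v_8 < v_9 < v_10 on the vertex set. Then K (dimension 2) consists of the simplices:

  0-simplices (11): [v_0], [v_1], [v_2], [v_3], [v_4], [v_5], [v_6], [v_7], [v_8], [v_9], [v_10]
  1-simplices (21): (21 of them)
  2-simplices (10): [v_0,v_3,v_4], [v_0,v_3,v_6], [v_0,v_4,v_9], [v_0,v_6,v_7], [v_0,v_7,v_9], [v_3,v_4,v_7], [v_3,v_6,v_9], [v_3,v_7,v_9], [v_4,v_6,v_7], [v_4,v_6,v_9]

Hence C_0 ≅ Z^11, C_1 ≅ Z^21, C_2 ≅ Z^10.

∂_1: C_1 → C_0 sends each edge [p,q] (with p < q) to q − p.
The resulting 11×21 matrix has rank 9, and its Smith normal form has invariant factors (1,1,1,1,1,1,1,1,1).

The boundary map ∂_2: C_2 → C_1 maps a triangle to the signed sum of its edges. For instance
  ∂[v_3,v_4,v_7] = [v_4,v_7] − [v_3,v_7] + [v_3,v_4],
  ∂[v_0,v_7,v_9] = [v_7,v_9] − [v_0,v_9] + [v_0,v_7].
As a 21×10 matrix over Z this has rank 10, with invariant factors (1,1,1,1,1,1,1,1,1,2).

Reading off H_k = ker ∂_k / im ∂_{k+1}:

  H_0: rank C_0 − rank ∂_1 = 11 − 9 = 2, and the invariant factors of ∂_1 are all 1, so H_0 = Z^2.
  H_1: rank ker ∂_1 − rank ∂_2 = (21 − 9) − 10 = 2, and ∂_2 has invariant factor 2 > 1, so H_1 = Z^2 ⊕ Z/2Z.
  H_2: rank ker ∂_2 − rank ∂_3 = (10 − 10) − 0 = 0, and there is no ∂_3, so H_2 = 0.

H_0 ≅ Z^2,  H_1 ≅ Z^2 ⊕ Z/2Z,  H_2 = 0.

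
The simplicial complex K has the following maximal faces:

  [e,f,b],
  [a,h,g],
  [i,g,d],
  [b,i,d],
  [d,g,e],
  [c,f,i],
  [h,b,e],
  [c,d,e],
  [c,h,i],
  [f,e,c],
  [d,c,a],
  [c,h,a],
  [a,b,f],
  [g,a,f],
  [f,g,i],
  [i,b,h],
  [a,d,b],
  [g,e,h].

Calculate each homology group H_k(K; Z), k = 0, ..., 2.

Take the total order a < b < c < d < e < f < g < h < i on the vertex set. Then K (dimension 2) consists of the simplices:

  0-simplices (9): a, b, c, d, e, f, g, h, i
  1-simplices (27): ab, ac, ad, af, ag, ah, bd, be, bf, bh, bi, cd, ce, cf, ch, ci, de, dg, di, ef, eg, eh, fg, fi, gh, gi, hi
  2-simplices (18): abd, abf, acd, ach, afg, agh, bdi, bef, beh, bhi, cde, cef, cfi, chi, deg, dgi, egh, fgi

so the chain groups are C_0 ≅ Z^9, C_1 ≅ Z^27, C_2 ≅ Z^18.

The boundary map ∂_1: C_1 → C_0 maps an edge to its endpoints' difference, ∂[p,q] = q − p. For instance
  ∂gh = h − g.
As a 9×27 matrix over Z this has rank 8, with invariant factors (1,1,1,1,1,1,1,1).

∂_2: C_2 → C_1 sends each 2-simplex [p,q,r] to [q,r] − [p,r] + [p,q]. For instance
  ∂bhi = hi − bi + bh,
  ∂deg = eg − dg + de.
The 27×18 boundary matrix has rank 17 and Smith normal form diag(1,1,1,1,1,1,1,1,1,1,1,1,1,1,1,1,1).

From H_k ≅ ker(∂_k) / im(∂_{k+1}) we obtain:

  H_0: rank C_0 − rank ∂_1 = 9 − 8 = 1, and the invariant factors of ∂_1 are all 1, so H_0 ≅ Z.
  H_1: rank ker ∂_1 − rank ∂_2 = (27 − 8) − 17 = 2, and the invariant factors of ∂_2 are all 1, so H_1 ≅ Z^2.
  H_2: rank ker ∂_2 − rank ∂_3 = (18 − 17) − 0 = 1, and there is no ∂_3, so H_2 ≅ Z.

As a check, the Euler characteristic is 9 − 27 + 18 = 0, which agrees with 1 − 2 + 1 = 0.

H_0 = Z,  H_1 = Z^2,  H_2 = Z.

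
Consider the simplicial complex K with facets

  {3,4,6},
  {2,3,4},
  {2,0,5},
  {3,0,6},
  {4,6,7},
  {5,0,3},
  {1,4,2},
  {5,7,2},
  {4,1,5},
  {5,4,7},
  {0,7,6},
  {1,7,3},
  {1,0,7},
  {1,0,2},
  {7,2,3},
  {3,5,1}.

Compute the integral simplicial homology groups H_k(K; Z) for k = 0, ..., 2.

Order the vertices as 0 < 1 < 2 < 3 < 4 < 5 < 6 < 7. Listing each simplex with vertices in this order, K has dimension 2 with simplices:

  0-simplices (8): [0], [1], [2], [3], [4], [5], [6], [7]
  1-simplices (24): (24 of them)
  2-simplices (16): [0,1,2], [0,1,7], [0,2,5], [0,3,5], [0,3,6], [0,6,7], [1,2,4], [1,3,5], [1,3,7], [1,4,5], [2,3,4], [2,3,7], [2,5,7], [3,4,6], [4,5,7], [4,6,7]

giving chain groups C_0 ≅ Z^8, C_1 ≅ Z^24, C_2 ≅ Z^16.

Boundary ∂_1: C_1 → C_0 sends each edge [p,q] (with p < q) to q − p.
The resulting 8×24 matrix has rank 7, and its Smith normal form has invariant factors (1,1,1,1,1,1,1).

Boundary ∂_2: C_2 → C_1 sends each 2-simplex [p,q,r] to [q,r] − [p,r] + [p,q]. For instance
  ∂[1,2,4] = [2,4] − [1,4] + [1,2],
  ∂[0,3,6] = [3,6] − [0,6] + [0,3].
This gives a 24×16 integer matrix of rank 15; reducing to Smith normal form yields diagonal entries (1,1,1,1,1,1,1,1,1,1,1,1,1,1,1).

From H_k ≅ ker(∂_k) / im(∂_{k+1}) we obtain:

  H_0: rank C_0 − rank ∂_1 = 8 − 7 = 1, and the invariant factors of ∂_1 are all 1, so H_0 = Z.
  H_1: rank ker ∂_1 − rank ∂_2 = (24 − 7) − 15 = 2, and the invariant factors of ∂_2 are all 1, so H_1 = Z^2.
  H_2: rank ker ∂_2 − rank ∂_3 = (16 − 15) − 0 = 1, and there is no ∂_3, so H_2 = Z.

H_0 ≅ Z,  H_1 ≅ Z^2,  H_2 ≅ Z.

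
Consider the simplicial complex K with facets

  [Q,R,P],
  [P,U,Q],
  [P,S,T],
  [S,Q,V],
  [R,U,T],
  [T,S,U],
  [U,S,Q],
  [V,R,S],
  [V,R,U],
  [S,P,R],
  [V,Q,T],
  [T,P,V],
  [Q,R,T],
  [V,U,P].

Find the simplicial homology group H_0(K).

H_0 = Z.

We work with the vertex ordering P < Q < R < S < T < U < V. The simplices of K, each written with vertices in increasing order, are:

  0-simplices (7): P, Q, R, S, T, U, V
  1-simplices (21): PQ, PR, PS, PT, PU, PV, QR, QS, QT, QU, QV, RS, RT, RU, RV, ST, SU, SV, TU, TV, UV
  2-simplices (14): PQR, PQU, PRS, PST, PTV, PUV, QRT, QSU, QSV, QTV, RSV, RTU, RUV, STU

giving chain groups C_0 ≅ Z^7, C_1 ≅ Z^21, C_2 ≅ Z^14.

∂_1: C_1 → C_0 is given by ∂[p,q] = [q] − [p]. For instance
  ∂SU = U − S.
The resulting 7×21 matrix has rank 6, and its Smith normal form has invariant factors (1,1,1,1,1,1).

Boundary ∂_2: C_2 → C_1 acts by ∂[p,q,r] = [q,r] − [p,r] + [p,q]. For instance
  ∂PUV = UV − PV + PU,
  ∂RUV = UV − RV + RU.
This gives a 21×14 integer matrix of rank 13; reducing to Smith normal form yields diagonal entries (1,1,1,1,1,1,1,1,1,1,1,1,1).

From H_k ≅ ker(∂_k) / im(∂_{k+1}) we obtain:

  H_0: rank C_0 − rank ∂_1 = 7 − 6 = 1, and the invariant factors of ∂_1 are all 1, so H_0 = Z.

(K is a triangulation of the torus T^2.)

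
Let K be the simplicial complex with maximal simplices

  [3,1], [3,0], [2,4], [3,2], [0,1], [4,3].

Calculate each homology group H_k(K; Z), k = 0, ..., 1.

H_0 ≅ Z,  H_1 ≅ Z^2.

We work with the vertex ordering 0 < 1 < 2 < 3 < 4. The simplices of K, each written with vertices in increasing order, are:

  0-simplices (5): [0], [1], [2], [3], [4]
  1-simplices (6): [0,1], [0,3], [1,3], [2,3], [2,4], [3,4]

giving chain groups C_0 ≅ Z^5, C_1 ≅ Z^6.

Boundary ∂_1: C_1 → C_0 maps an edge to its endpoints' difference, ∂[p,q] = q − p. For instance
  ∂[0,1] = [1] − [0].
This gives a 5×6 integer matrix of rank 4; reducing to Smith normal form yields diagonal entries (1,1,1,1).

Computing H_k = (kernel of ∂_k) / (image of ∂_{k+1}):

  H_0: rank C_0 − rank ∂_1 = 5 − 4 = 1, and the invariant factors of ∂_1 are all 1, so H_0 ≅ Z.
  H_1: rank ker ∂_1 − rank ∂_2 = (6 − 4) − 0 = 2, and there is no ∂_2, so H_1 ≅ Z^2.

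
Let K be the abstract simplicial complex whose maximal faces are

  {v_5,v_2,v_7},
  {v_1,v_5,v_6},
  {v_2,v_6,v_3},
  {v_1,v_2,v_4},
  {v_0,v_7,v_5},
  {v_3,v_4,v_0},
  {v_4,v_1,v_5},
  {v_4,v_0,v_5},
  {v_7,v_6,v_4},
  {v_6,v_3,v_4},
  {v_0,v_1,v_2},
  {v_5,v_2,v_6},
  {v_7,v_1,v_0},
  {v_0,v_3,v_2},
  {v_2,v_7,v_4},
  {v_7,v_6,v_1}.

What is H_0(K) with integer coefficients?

H_0 = Z.

Fix the vertex order v_0 < v_1 < v_2 < v_3 < v_4 < v_5 < v_6 < v_7 and write every simplex with vertices in increasing order. Then dim K = 2 and the simplices of K are:

  0-simplices (8): [v_0], [v_1], [v_2], [v_3], [v_4], [v_5], [v_6], [v_7]
  1-simplices (24): (24 of them)
  2-simplices (16): (16 of them)

giving chain groups C_0 ≅ Z^8, C_1 ≅ Z^24, C_2 ≅ Z^16.

∂_1: C_1 → C_0 is given by ∂[p,q] = [q] − [p]. For instance
  ∂[v_2,v_4] = [v_4] − [v_2].
The 8×24 boundary matrix has rank 7 and Smith normal form diag(1,1,1,1,1,1,1).

Boundary ∂_2: C_2 → C_1 maps a triangle to the signed sum of its edges. For instance
  ∂[v_2,v_4,v_7] = [v_4,v_7] − [v_2,v_7] + [v_2,v_4],
  ∂[v_2,v_3,v_6] = [v_3,v_6] − [v_2,v_6] + [v_2,v_3].
As a 24×16 matrix over Z this has rank 15, with invariant factors (1,1,1,1,1,1,1,1,1,1,1,1,1,1,1).

Now H_k = ker ∂_k / im ∂_{k+1}, so:

  H_0: rank C_0 − rank ∂_1 = 8 − 7 = 1, and the invariant factors of ∂_1 are all 1, so H_0 = Z.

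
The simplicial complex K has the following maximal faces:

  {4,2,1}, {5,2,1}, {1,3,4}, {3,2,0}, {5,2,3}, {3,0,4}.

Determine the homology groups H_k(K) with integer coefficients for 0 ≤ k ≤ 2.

H_0 = Z,  H_1 = Z,  H_2 = 0.

Take the total order 0 < 1 < 2 < 3 < 4 < 5 on the vertex set. Then K (dimension 2) consists of the simplices:

  0-simplices (6): [0], [1], [2], [3], [4], [5]
  1-simplices (12): [0,2], [0,3], [0,4], [1,2], [1,3], [1,4], [1,5], [2,3], [2,4], [2,5], [3,4], [3,5]
  2-simplices (6): [0,2,3], [0,3,4], [1,2,4], [1,2,5], [1,3,4], [2,3,5]

Hence C_0 ≅ Z^6, C_1 ≅ Z^12, C_2 ≅ Z^6.

Boundary ∂_1: C_1 → C_0 is given by ∂[p,q] = [q] − [p]. For instance
  ∂[0,2] = [2] − [0].
As a 6×12 matrix over Z this has rank 5, with invariant factors (1,1,1,1,1).

Boundary ∂_2: C_2 → C_1 maps a triangle to the signed sum of its edges. For instance
  ∂[1,2,5] = [2,5] − [1,5] + [1,2],
  ∂[0,3,4] = [3,4] − [0,4] + [0,3].
The 12×6 boundary matrix has rank 6 and Smith normal form diag(1,1,1,1,1,1).

Reading off H_k = ker ∂_k / im ∂_{k+1}:

  H_0: rank C_0 − rank ∂_1 = 6 − 5 = 1, and the invariant factors of ∂_1 are all 1, so H_0 = Z.
  H_1: rank ker ∂_1 − rank ∂_2 = (12 − 5) − 6 = 1, and the invariant factors of ∂_2 are all 1, so H_1 = Z.
  H_2: rank ker ∂_2 − rank ∂_3 = (6 − 6) − 0 = 0, and there is no ∂_3, so H_2 = 0.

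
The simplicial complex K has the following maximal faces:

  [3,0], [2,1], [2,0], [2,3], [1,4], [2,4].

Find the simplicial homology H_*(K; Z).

Fix the vertex order 0 < 1 < 2 < 3 < 4 and write every simplex with vertices in increasing order. Then dim K = 1 and the simplices of K are:

  0-simplices (5): [0], [1], [2], [3], [4]
  1-simplices (6): [0,2], [0,3], [1,2], [1,4], [2,3], [2,4]

giving chain groups C_0 ≅ Z^5, C_1 ≅ Z^6.

Boundary ∂_1: C_1 → C_0 is given by ∂[p,q] = [q] − [p]. For instance
  ∂[1,2] = [2] − [1].
As a 5×6 matrix over Z this has rank 4, with invariant factors (1,1,1,1).

Now H_k = ker ∂_k / im ∂_{k+1}, so:

  H_0: rank C_0 − rank ∂_1 = 5 − 4 = 1, and the invariant factors of ∂_1 are all 1, so H_0 ≅ Z.
  H_1: rank ker ∂_1 − rank ∂_2 = (6 − 4) − 0 = 2, and there is no ∂_2, so H_1 ≅ Z^2.

As a check, the Euler characteristic is 5 − 6 = -1, which agrees with 1 − 2 = -1.
(K is a triangulation of a wedge of 2 circles.)

H_0 ≅ Z,  H_1 ≅ Z^2.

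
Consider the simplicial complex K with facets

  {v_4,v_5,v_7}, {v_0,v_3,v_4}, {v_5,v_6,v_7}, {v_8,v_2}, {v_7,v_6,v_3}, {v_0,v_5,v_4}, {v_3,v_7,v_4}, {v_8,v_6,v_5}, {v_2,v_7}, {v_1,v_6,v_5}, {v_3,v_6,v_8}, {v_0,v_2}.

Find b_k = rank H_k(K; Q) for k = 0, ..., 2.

Fix the vertex order v_0 < v_1 < v_2 < v_3 < v_4 < v_5 < v_6 < v_7 < v_8 and write every simplex with vertices in increasing order. Then dim K = 2 and the simplices of K are:

  0-simplices (9): [v_0], [v_1], [v_2], [v_3], [v_4], [v_5], [v_6], [v_7], [v_8]
  1-simplices (19): (19 of them)
  2-simplices (9): [v_0,v_3,v_4], [v_0,v_4,v_5], [v_1,v_5,v_6], [v_3,v_4,v_7], [v_3,v_6,v_7], [v_3,v_6,v_8], [v_4,v_5,v_7], [v_5,v_6,v_7], [v_5,v_6,v_8]

so the chain groups are C_0 ≅ Z^9, C_1 ≅ Z^19, C_2 ≅ Z^9.

Boundary ∂_1: C_1 → C_0 sends each edge [p,q] (with p < q) to q − p.
The 9×19 boundary matrix has rank 8 and Smith normal form diag(1,1,1,1,1,1,1,1).

∂_2: C_2 → C_1 maps a triangle to the signed sum of its edges. For instance
  ∂[v_3,v_6,v_8] = [v_6,v_8] − [v_3,v_8] + [v_3,v_6],
  ∂[v_0,v_3,v_4] = [v_3,v_4] − [v_0,v_4] + [v_0,v_3].
The 19×9 boundary matrix has rank 9 and Smith normal form diag(1,1,1,1,1,1,1,1,1).

Now H_k = ker ∂_k / im ∂_{k+1}, so:

  H_0: rank C_0 − rank ∂_1 = 9 − 8 = 1, and the invariant factors of ∂_1 are all 1, so H_0 ≅ Z.
  H_1: rank ker ∂_1 − rank ∂_2 = (19 − 8) − 9 = 2, and the invariant factors of ∂_2 are all 1, so H_1 ≅ Z^2.
  H_2: rank ker ∂_2 − rank ∂_3 = (9 − 9) − 0 = 0, and there is no ∂_3, so H_2 ≅ 0.

Hence the Betti numbers are b_0 = 1, b_1 = 2, b_2 = 0.

b_0 = 1, b_1 = 2, b_2 = 0.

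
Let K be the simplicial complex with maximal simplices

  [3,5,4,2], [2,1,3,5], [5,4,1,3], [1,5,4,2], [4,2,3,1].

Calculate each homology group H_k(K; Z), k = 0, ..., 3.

Fix the vertex order 1 < 2 < 3 < 4 < 5 and write every simplex with vertices in increasing order. Then dim K = 3 and the simplices of K are:

  0-simplices (5): [1], [2], [3], [4], [5]
  1-simplices (10): [1,2], [1,3], [1,4], [1,5], [2,3], [2,4], [2,5], [3,4], [3,5], [4,5]
  2-simplices (10): [1,2,3], [1,2,4], [1,2,5], [1,3,4], [1,3,5], [1,4,5], [2,3,4], [2,3,5], [2,4,5], [3,4,5]
  3-simplices (5): [1,2,3,4], [1,2,3,5], [1,2,4,5], [1,3,4,5], [2,3,4,5]

so the chain groups are C_0 ≅ Z^5, C_1 ≅ Z^10, C_2 ≅ Z^10, C_3 ≅ Z^5.

Boundary ∂_1: C_1 → C_0 sends each edge [p,q] (with p < q) to q − p.
The 5×10 boundary matrix has rank 4 and Smith normal form diag(1,1,1,1).

Boundary ∂_2: C_2 → C_1 maps a triangle to the signed sum of its edges. For instance
  ∂[1,2,4] = [2,4] − [1,4] + [1,2],
  ∂[2,4,5] = [4,5] − [2,5] + [2,4].
This gives a 10×10 integer matrix of rank 6; reducing to Smith normal form yields diagonal entries (1,1,1,1,1,1).

Boundary ∂_3: C_3 → C_2 sends each 3-simplex σ to the alternating sum Σ_i (−1)^i (σ with its i-th vertex removed). For instance
  ∂[1,2,3,5] = [2,3,5] − [1,3,5] + [1,2,5] − [1,2,3],
  ∂[2,3,4,5] = [3,4,5] − [2,4,5] + [2,3,5] − [2,3,4].
The resulting 10×5 matrix has rank 4, and its Smith normal form has invariant factors (1,1,1,1).

Now H_k = ker ∂_k / im ∂_{k+1}, so:

  H_0: rank C_0 − rank ∂_1 = 5 − 4 = 1, and the invariant factors of ∂_1 are all 1, so H_0 = Z.
  H_1: rank ker ∂_1 − rank ∂_2 = (10 − 4) − 6 = 0, and the invariant factors of ∂_2 are all 1, so H_1 = 0.
  H_2: rank ker ∂_2 − rank ∂_3 = (10 − 6) − 4 = 0, and the invariant factors of ∂_3 are all 1, so H_2 = 0.
  H_3: rank ker ∂_3 − rank ∂_4 = (5 − 4) − 0 = 1, and there is no ∂_4, so H_3 = Z.

As a check, the Euler characteristic is 5 − 10 + 10 − 5 = 0, which agrees with 1 − 0 + 0 − 1 = 0.

H_0 ≅ Z,  H_1 = 0,  H_2 = 0,  H_3 ≅ Z.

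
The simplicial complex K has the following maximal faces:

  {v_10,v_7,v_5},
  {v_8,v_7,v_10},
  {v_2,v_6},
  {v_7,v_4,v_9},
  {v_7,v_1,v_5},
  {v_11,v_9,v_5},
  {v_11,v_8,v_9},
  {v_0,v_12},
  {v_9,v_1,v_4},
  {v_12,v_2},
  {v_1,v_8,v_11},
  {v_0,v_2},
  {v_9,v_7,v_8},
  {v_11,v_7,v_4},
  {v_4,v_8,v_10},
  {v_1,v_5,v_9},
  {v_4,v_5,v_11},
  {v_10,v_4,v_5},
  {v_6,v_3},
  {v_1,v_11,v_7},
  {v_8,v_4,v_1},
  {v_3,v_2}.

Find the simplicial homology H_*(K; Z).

H_0 = Z^2,  H_1 = Z^4,  H_2 = Z.

Fix the vertex order v_0 < v_1 < v_2 < v_3 < v_4 < v_5 < v_6 < v_7 < v_8 < v_9 < v_10 < v_11 < v_12 and write every simplex with vertices in increasing order. Then dim K = 2 and the simplices of K are:

  0-simplices (13): [v_0], [v_1], [v_2], [v_3], [v_4], [v_5], [v_6], [v_7], [v_8], [v_9], [v_10], [v_11], [v_12]
  1-simplices (30): (30 of them)
  2-simplices (16): (16 of them)

giving chain groups C_0 ≅ Z^13, C_1 ≅ Z^30, C_2 ≅ Z^16.

∂_1: C_1 → C_0 sends each edge [p,q] (with p < q) to q − p. For instance
  ∂[v_4,v_9] = [v_9] − [v_4].
The 13×30 boundary matrix has rank 11 and Smith normal form diag(1,1,1,1,1,1,1,1,1,1,1).

Boundary ∂_2: C_2 → C_1 maps a triangle to the signed sum of its edges. For instance
  ∂[v_1,v_8,v_11] = [v_8,v_11] − [v_1,v_11] + [v_1,v_8],
  ∂[v_4,v_5,v_10] = [v_5,v_10] − [v_4,v_10] + [v_4,v_5].
As a 30×16 matrix over Z this has rank 15, with invariant factors (1,1,1,1,1,1,1,1,1,1,1,1,1,1,1).

Now H_k = ker ∂_k / im ∂_{k+1}, so:

  H_0: rank C_0 − rank ∂_1 = 13 − 11 = 2, and the invariant factors of ∂_1 are all 1, so H_0 = Z^2.
  H_1: rank ker ∂_1 − rank ∂_2 = (30 − 11) − 15 = 4, and the invariant factors of ∂_2 are all 1, so H_1 = Z^4.
  H_2: rank ker ∂_2 − rank ∂_3 = (16 − 15) − 0 = 1, and there is no ∂_3, so H_2 = Z.

As a check, the Euler characteristic is 13 − 30 + 16 = -1, which agrees with 2 − 4 + 1 = -1.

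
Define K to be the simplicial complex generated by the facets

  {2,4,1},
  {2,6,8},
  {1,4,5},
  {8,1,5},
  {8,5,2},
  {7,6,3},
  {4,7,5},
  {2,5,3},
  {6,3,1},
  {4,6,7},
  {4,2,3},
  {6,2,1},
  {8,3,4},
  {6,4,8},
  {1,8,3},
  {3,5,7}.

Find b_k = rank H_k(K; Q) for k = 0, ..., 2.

Take the total order 1 < 2 < 3 < 4 < 5 < 6 < 7 < 8 on the vertex set. Then K (dimension 2) consists of the simplices:

  0-simplices (8): [1], [2], [3], [4], [5], [6], [7], [8]
  1-simplices (24): (24 of them)
  2-simplices (16): [1,2,4], [1,2,6], [1,3,6], [1,3,8], [1,4,5], [1,5,8], [2,3,4], [2,3,5], [2,5,8], [2,6,8], [3,4,8], [3,5,7], [3,6,7], [4,5,7], [4,6,7], [4,6,8]

so the chain groups are C_0 ≅ Z^8, C_1 ≅ Z^24, C_2 ≅ Z^16.

∂_1: C_1 → C_0 sends each edge [p,q] (with p < q) to q − p.
As a 8×24 matrix over Z this has rank 7, with invariant factors (1,1,1,1,1,1,1).

The boundary map ∂_2: C_2 → C_1 acts by ∂[p,q,r] = [q,r] − [p,r] + [p,q]. For instance
  ∂[1,3,8] = [3,8] − [1,8] + [1,3],
  ∂[3,4,8] = [4,8] − [3,8] + [3,4].
The 24×16 boundary matrix has rank 15 and Smith normal form diag(1,1,1,1,1,1,1,1,1,1,1,1,1,1,1).

Now H_k = ker ∂_k / im ∂_{k+1}, so:

  H_0: rank C_0 − rank ∂_1 = 8 − 7 = 1, and the invariant factors of ∂_1 are all 1, so H_0 = Z.
  H_1: rank ker ∂_1 − rank ∂_2 = (24 − 7) − 15 = 2, and the invariant factors of ∂_2 are all 1, so H_1 = Z^2.
  H_2: rank ker ∂_2 − rank ∂_3 = (16 − 15) − 0 = 1, and there is no ∂_3, so H_2 = Z.

Hence the Betti numbers are b_0 = 1, b_1 = 2, b_2 = 1.

b_0 = 1, b_1 = 2, b_2 = 1.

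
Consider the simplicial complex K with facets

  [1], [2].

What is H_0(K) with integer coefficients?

H_0 ≅ Z^2.

Order the vertices as 1 < 2. Listing each simplex with vertices in this order, K has dimension 0 with simplices:

  0-simplices (2): [1], [2]

giving chain groups C_0 ≅ Z^2.

Reading off H_k = ker ∂_k / im ∂_{k+1}:

  H_0: rank C_0 − rank ∂_1 = 2 − 0 = 2, and there is no ∂_1, so H_0 = Z^2.

(K is a triangulation of a set of 2 points.)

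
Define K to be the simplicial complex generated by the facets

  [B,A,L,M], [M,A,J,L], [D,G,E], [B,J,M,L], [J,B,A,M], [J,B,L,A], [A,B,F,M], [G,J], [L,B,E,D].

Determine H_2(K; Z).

H_2 = 0.

Order the vertices as A < B < D < E < F < G < J < L < M. Listing each simplex with vertices in this order, K has dimension 3 with simplices:

  0-simplices (9): A, B, D, E, F, G, J, L, M
  1-simplices (21): AB, AF, AJ, AL, AM, BD, BE, BF, BJ, BL, BM, DE, DG, DL, EG, EL, FM, GJ, JL, JM, LM
  2-simplices (18): ABF, ABJ, ABL, ABM, AFM, AJL, AJM, ALM, BDE, BDL, BEL, BFM, BJL, BJM, BLM, DEG, DEL, JLM
  3-simplices (7): ABFM, ABJL, ABJM, ABLM, AJLM, BDEL, BJLM

giving chain groups C_0 ≅ Z^9, C_1 ≅ Z^21, C_2 ≅ Z^18, C_3 ≅ Z^7.

Boundary ∂_1: C_1 → C_0 sends each edge [p,q] (with p < q) to q − p.
The resulting 9×21 matrix has rank 8, and its Smith normal form has invariant factors (1,1,1,1,1,1,1,1).

The boundary map ∂_2: C_2 → C_1 acts by ∂[p,q,r] = [q,r] − [p,r] + [p,q]. For instance
  ∂BFM = FM − BM + BF,
  ∂DEG = EG − DG + DE.
This gives a 21×18 integer matrix of rank 12; reducing to Smith normal form yields diagonal entries (1,1,1,1,1,1,1,1,1,1,1,1).

∂_3: C_3 → C_2 sends each 3-simplex σ to the alternating sum Σ_i (−1)^i (σ with its i-th vertex removed). For instance
  ∂ABJL = BJL − AJL + ABL − ABJ,
  ∂BDEL = DEL − BEL + BDL − BDE.
As a 18×7 matrix over Z this has rank 6, with invariant factors (1,1,1,1,1,1).

Now H_k = ker ∂_k / im ∂_{k+1}, so:

  H_2: rank ker ∂_2 − rank ∂_3 = (18 − 12) − 6 = 0, and the invariant factors of ∂_3 are all 1, so H_2 ≅ 0.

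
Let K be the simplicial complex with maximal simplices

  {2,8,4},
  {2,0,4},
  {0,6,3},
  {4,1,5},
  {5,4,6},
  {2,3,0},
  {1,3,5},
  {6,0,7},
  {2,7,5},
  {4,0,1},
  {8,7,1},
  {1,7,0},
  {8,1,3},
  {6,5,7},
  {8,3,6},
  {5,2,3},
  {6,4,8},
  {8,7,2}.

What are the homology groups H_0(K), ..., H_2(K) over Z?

H_0 = Z,  H_1 = Z^2,  H_2 = Z.

We work with the vertex ordering 0 < 1 < 2 < 3 < 4 < 5 < 6 < 7 < 8. The simplices of K, each written with vertices in increasing order, are:

  0-simplices (9): [0], [1], [2], [3], [4], [5], [6], [7], [8]
  1-simplices (27): (27 of them)
  2-simplices (18): [0,1,4], [0,1,7], [0,2,3], [0,2,4], [0,3,6], [0,6,7], [1,3,5], [1,3,8], [1,4,5], [1,7,8], [2,3,5], [2,4,8], [2,5,7], [2,7,8], [3,6,8], [4,5,6], [4,6,8], [5,6,7]

Hence C_0 ≅ Z^9, C_1 ≅ Z^27, C_2 ≅ Z^18.

Boundary ∂_1: C_1 → C_0 is given by ∂[p,q] = [q] − [p].
This gives a 9×27 integer matrix of rank 8; reducing to Smith normal form yields diagonal entries (1,1,1,1,1,1,1,1).

∂_2: C_2 → C_1 sends each 2-simplex [p,q,r] to [q,r] − [p,r] + [p,q]. For instance
  ∂[0,2,3] = [2,3] − [0,3] + [0,2],
  ∂[0,1,7] = [1,7] − [0,7] + [0,1].
The resulting 27×18 matrix has rank 17, and its Smith normal form has invariant factors (1,1,1,1,1,1,1,1,1,1,1,1,1,1,1,1,1).

Reading off H_k = ker ∂_k / im ∂_{k+1}:

  H_0: rank C_0 − rank ∂_1 = 9 − 8 = 1, and the invariant factors of ∂_1 are all 1, so H_0 ≅ Z.
  H_1: rank ker ∂_1 − rank ∂_2 = (27 − 8) − 17 = 2, and the invariant factors of ∂_2 are all 1, so H_1 ≅ Z^2.
  H_2: rank ker ∂_2 − rank ∂_3 = (18 − 17) − 0 = 1, and there is no ∂_3, so H_2 ≅ Z.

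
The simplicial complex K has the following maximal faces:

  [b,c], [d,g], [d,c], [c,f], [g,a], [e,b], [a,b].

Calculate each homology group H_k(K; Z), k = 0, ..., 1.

H_0 = Z,  H_1 = Z.

Fix the vertex order a < b < c < d < e < f < g and write every simplex with vertices in increasing order. Then dim K = 1 and the simplices of K are:

  0-simplices (7): a, b, c, d, e, f, g
  1-simplices (7): ab, ag, bc, be, cd, cf, dg

Hence C_0 ≅ Z^7, C_1 ≅ Z^7.

The boundary map ∂_1: C_1 → C_0 maps an edge to its endpoints' difference, ∂[p,q] = q − p. For instance
  ∂bc = c − b.
As a 7×7 matrix over Z this has rank 6, with invariant factors (1,1,1,1,1,1).

Reading off H_k = ker ∂_k / im ∂_{k+1}:

  H_0: rank C_0 − rank ∂_1 = 7 − 6 = 1, and the invariant factors of ∂_1 are all 1, so H_0 ≅ Z.
  H_1: rank ker ∂_1 − rank ∂_2 = (7 − 6) − 0 = 1, and there is no ∂_2, so H_1 ≅ Z.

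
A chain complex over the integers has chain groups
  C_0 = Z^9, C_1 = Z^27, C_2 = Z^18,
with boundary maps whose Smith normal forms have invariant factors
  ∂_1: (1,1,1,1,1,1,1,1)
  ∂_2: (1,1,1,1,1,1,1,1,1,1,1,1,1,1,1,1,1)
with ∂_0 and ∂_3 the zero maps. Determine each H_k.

H_0 ≅ Z,  H_1 ≅ Z^2,  H_2 ≅ Z.

H_0: b_0 = 9 − 0 − 8 = 1; torsion from ∂_1 factors > 1: none. So H_0 ≅ Z.
H_1: b_1 = 27 − 8 − 17 = 2; torsion from ∂_2 factors > 1: none. So H_1 ≅ Z^2.
H_2: b_2 = 18 − 17 − 0 = 1; torsion from ∂_3 factors > 1: none. So H_2 ≅ Z.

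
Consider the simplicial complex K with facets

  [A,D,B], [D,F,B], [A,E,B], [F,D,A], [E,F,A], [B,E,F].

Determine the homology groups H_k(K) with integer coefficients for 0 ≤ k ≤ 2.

Take the total order A < B < D < E < F on the vertex set. Then K (dimension 2) consists of the simplices:

  0-simplices (5): A, B, D, E, F
  1-simplices (9): AB, AD, AE, AF, BD, BE, BF, DF, EF
  2-simplices (6): ABD, ABE, ADF, AEF, BDF, BEF

Hence C_0 ≅ Z^5, C_1 ≅ Z^9, C_2 ≅ Z^6.

Boundary ∂_1: C_1 → C_0 is given by ∂[p,q] = [q] − [p]. For instance
  ∂BE = E − B.
As a 5×9 matrix over Z this has rank 4, with invariant factors (1,1,1,1).

The boundary map ∂_2: C_2 → C_1 sends each 2-simplex [p,q,r] to [q,r] − [p,r] + [p,q]. For instance
  ∂ABD = BD − AD + AB,
  ∂BDF = DF − BF + BD.
The resulting 9×6 matrix has rank 5, and its Smith normal form has invariant factors (1,1,1,1,1).

Now H_k = ker ∂_k / im ∂_{k+1}, so:

  H_0: rank C_0 − rank ∂_1 = 5 − 4 = 1, and the invariant factors of ∂_1 are all 1, so H_0 ≅ Z.
  H_1: rank ker ∂_1 − rank ∂_2 = (9 − 4) − 5 = 0, and the invariant factors of ∂_2 are all 1, so H_1 ≅ 0.
  H_2: rank ker ∂_2 − rank ∂_3 = (6 − 5) − 0 = 1, and there is no ∂_3, so H_2 ≅ Z.

As a check, the Euler characteristic is 5 − 9 + 6 = 2, which agrees with 1 − 0 + 1 = 2.

H_0 = Z,  H_1 = 0,  H_2 = Z.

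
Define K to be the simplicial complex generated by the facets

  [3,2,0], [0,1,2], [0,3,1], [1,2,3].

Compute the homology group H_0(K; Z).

H_0 ≅ Z.

Fix the vertex order 0 < 1 < 2 < 3 and write every simplex with vertices in increasing order. Then dim K = 2 and the simplices of K are:

  0-simplices (4): [0], [1], [2], [3]
  1-simplices (6): [0,1], [0,2], [0,3], [1,2], [1,3], [2,3]
  2-simplices (4): [0,1,2], [0,1,3], [0,2,3], [1,2,3]

so the chain groups are C_0 ≅ Z^4, C_1 ≅ Z^6, C_2 ≅ Z^4.

Boundary ∂_1: C_1 → C_0 sends each edge [p,q] (with p < q) to q − p. For instance
  ∂[2,3] = [3] − [2].
The resulting 4×6 matrix has rank 3, and its Smith normal form has invariant factors (1,1,1).

∂_2: C_2 → C_1 maps a triangle to the signed sum of its edges. For instance
  ∂[0,1,2] = [1,2] − [0,2] + [0,1],
  ∂[0,2,3] = [2,3] − [0,3] + [0,2].
As a 6×4 matrix over Z this has rank 3, with invariant factors (1,1,1).

Reading off H_k = ker ∂_k / im ∂_{k+1}:

  H_0: rank C_0 − rank ∂_1 = 4 − 3 = 1, and the invariant factors of ∂_1 are all 1, so H_0 = Z.

(K is a triangulation of the 2-sphere S^2.)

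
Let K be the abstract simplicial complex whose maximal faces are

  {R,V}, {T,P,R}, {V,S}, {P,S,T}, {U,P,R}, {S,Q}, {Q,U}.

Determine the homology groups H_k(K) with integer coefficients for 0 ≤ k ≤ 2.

Fix the vertex order P < Q < R < S < T < U < V and write every simplex with vertices in increasing order. Then dim K = 2 and the simplices of K are:

  0-simplices (7): P, Q, R, S, T, U, V
  1-simplices (11): PR, PS, PT, PU, QS, QU, RT, RU, RV, ST, SV
  2-simplices (3): PRT, PRU, PST

giving chain groups C_0 ≅ Z^7, C_1 ≅ Z^11, C_2 ≅ Z^3.

The boundary map ∂_1: C_1 → C_0 sends each edge [p,q] (with p < q) to q − p. For instance
  ∂QS = S − Q.
The 7×11 boundary matrix has rank 6 and Smith normal form diag(1,1,1,1,1,1).

∂_2: C_2 → C_1 maps a triangle to the signed sum of its edges. For instance
  ∂PST = ST − PT + PS,
  ∂PRT = RT − PT + PR.
As a 11×3 matrix over Z this has rank 3, with invariant factors (1,1,1).

Reading off H_k = ker ∂_k / im ∂_{k+1}:

  H_0: rank C_0 − rank ∂_1 = 7 − 6 = 1, and the invariant factors of ∂_1 are all 1, so H_0 = Z.
  H_1: rank ker ∂_1 − rank ∂_2 = (11 − 6) − 3 = 2, and the invariant factors of ∂_2 are all 1, so H_1 = Z^2.
  H_2: rank ker ∂_2 − rank ∂_3 = (3 − 3) − 0 = 0, and there is no ∂_3, so H_2 = 0.

H_0 ≅ Z,  H_1 ≅ Z^2,  H_2 = 0.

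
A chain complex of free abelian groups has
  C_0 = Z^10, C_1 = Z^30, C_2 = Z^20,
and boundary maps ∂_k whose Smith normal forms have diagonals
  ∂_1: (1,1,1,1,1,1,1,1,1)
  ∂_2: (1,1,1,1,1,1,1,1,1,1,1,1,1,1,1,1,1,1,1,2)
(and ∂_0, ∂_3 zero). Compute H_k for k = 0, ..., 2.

H_0 = Z,  H_1 = Z ⊕ Z/2,  H_2 = 0.

H_0: b_0 = 10 − 0 − 9 = 1; torsion from ∂_1 factors > 1: none. So H_0 = Z.
H_1: b_1 = 30 − 9 − 20 = 1; torsion from ∂_2 factors > 1: [2]. So H_1 = Z ⊕ Z/2.
H_2: b_2 = 20 − 20 − 0 = 0; torsion from ∂_3 factors > 1: none. So H_2 = 0.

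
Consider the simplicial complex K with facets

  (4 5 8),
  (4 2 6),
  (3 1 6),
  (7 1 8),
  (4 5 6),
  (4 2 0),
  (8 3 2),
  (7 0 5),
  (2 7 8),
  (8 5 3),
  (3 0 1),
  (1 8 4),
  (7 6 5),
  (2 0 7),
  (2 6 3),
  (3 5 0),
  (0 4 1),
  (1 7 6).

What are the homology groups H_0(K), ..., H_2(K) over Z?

H_0 ≅ Z,  H_1 ≅ Z^2,  H_2 ≅ Z.

We work with the vertex ordering 0 < 1 < 2 < 3 < 4 < 5 < 6 < 7 < 8. The simplices of K, each written with vertices in increasing order, are:

  0-simplices (9): [0], [1], [2], [3], [4], [5], [6], [7], [8]
  1-simplices (27): (27 of them)
  2-simplices (18): [0,1,3], [0,1,4], [0,2,4], [0,2,7], [0,3,5], [0,5,7], [1,3,6], [1,4,8], [1,6,7], [1,7,8], [2,3,6], [2,3,8], [2,4,6], [2,7,8], [3,5,8], [4,5,6], [4,5,8], [5,6,7]

Hence C_0 ≅ Z^9, C_1 ≅ Z^27, C_2 ≅ Z^18.

∂_1: C_1 → C_0 is given by ∂[p,q] = [q] − [p]. For instance
  ∂[6,7] = [7] − [6].
The 9×27 boundary matrix has rank 8 and Smith normal form diag(1,1,1,1,1,1,1,1).

∂_2: C_2 → C_1 sends each 2-simplex [p,q,r] to [q,r] − [p,r] + [p,q]. For instance
  ∂[4,5,6] = [5,6] − [4,6] + [4,5],
  ∂[0,2,4] = [2,4] − [0,4] + [0,2].
This gives a 27×18 integer matrix of rank 17; reducing to Smith normal form yields diagonal entries (1,1,1,1,1,1,1,1,1,1,1,1,1,1,1,1,1).

Computing H_k = (kernel of ∂_k) / (image of ∂_{k+1}):

  H_0: rank C_0 − rank ∂_1 = 9 − 8 = 1, and the invariant factors of ∂_1 are all 1, so H_0 = Z.
  H_1: rank ker ∂_1 − rank ∂_2 = (27 − 8) − 17 = 2, and the invariant factors of ∂_2 are all 1, so H_1 = Z^2.
  H_2: rank ker ∂_2 − rank ∂_3 = (18 − 17) − 0 = 1, and there is no ∂_3, so H_2 = Z.

As a check, the Euler characteristic is 9 − 27 + 18 = 0, which agrees with 1 − 2 + 1 = 0.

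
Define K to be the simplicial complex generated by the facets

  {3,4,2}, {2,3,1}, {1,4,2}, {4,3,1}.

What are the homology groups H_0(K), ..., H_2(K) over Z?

H_0 ≅ Z,  H_1 = 0,  H_2 ≅ Z.

Take the total order 1 < 2 < 3 < 4 on the vertex set. Then K (dimension 2) consists of the simplices:

  0-simplices (4): [1], [2], [3], [4]
  1-simplices (6): [1,2], [1,3], [1,4], [2,3], [2,4], [3,4]
  2-simplices (4): [1,2,3], [1,2,4], [1,3,4], [2,3,4]

so the chain groups are C_0 ≅ Z^4, C_1 ≅ Z^6, C_2 ≅ Z^4.

∂_1: C_1 → C_0 maps an edge to its endpoints' difference, ∂[p,q] = q − p.
The resulting 4×6 matrix has rank 3, and its Smith normal form has invariant factors (1,1,1).

The boundary map ∂_2: C_2 → C_1 sends each 2-simplex [p,q,r] to [q,r] − [p,r] + [p,q]. For instance
  ∂[2,3,4] = [3,4] − [2,4] + [2,3],
  ∂[1,2,3] = [2,3] − [1,3] + [1,2].
This gives a 6×4 integer matrix of rank 3; reducing to Smith normal form yields diagonal entries (1,1,1).

Now H_k = ker ∂_k / im ∂_{k+1}, so:

  H_0: rank C_0 − rank ∂_1 = 4 − 3 = 1, and the invariant factors of ∂_1 are all 1, so H_0 ≅ Z.
  H_1: rank ker ∂_1 − rank ∂_2 = (6 − 3) − 3 = 0, and the invariant factors of ∂_2 are all 1, so H_1 ≅ 0.
  H_2: rank ker ∂_2 − rank ∂_3 = (4 − 3) − 0 = 1, and there is no ∂_3, so H_2 ≅ Z.

As a check, the Euler characteristic is 4 − 6 + 4 = 2, which agrees with 1 − 0 + 1 = 2.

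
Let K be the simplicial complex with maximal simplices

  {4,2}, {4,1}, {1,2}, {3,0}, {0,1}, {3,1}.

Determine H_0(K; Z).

K has 5 vertices, 6 edges.
rank ∂_0 = 0, rank ∂_1 = 4 ⇒ b_0 = 5 − 0 − 4 = 1; all invariant factors of ∂_1 are 1 so no torsion. So H_0 = Z.

H_0 = Z.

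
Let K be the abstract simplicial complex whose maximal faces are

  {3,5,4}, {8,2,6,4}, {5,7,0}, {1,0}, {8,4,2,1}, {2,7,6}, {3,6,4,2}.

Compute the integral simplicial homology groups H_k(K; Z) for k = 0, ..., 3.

Fix the vertex order 0 < 1 < 2 < 3 < 4 < 5 < 6 < 7 < 8 and write every simplex with vertices in increasing order. Then dim K = 3 and the simplices of K are:

  0-simplices (9): [0], [1], [2], [3], [4], [5], [6], [7], [8]
  1-simplices (20): [0,1], [0,5], [0,7], [1,2], [1,4], [1,8], [2,3], [2,4], [2,6], [2,7], [2,8], [3,4], [3,5], [3,6], [4,5], [4,6], [4,8], [5,7], [6,7], [6,8]
  2-simplices (13): [0,5,7], [1,2,4], [1,2,8], [1,4,8], [2,3,4], [2,3,6], [2,4,6], [2,4,8], [2,6,7], [2,6,8], [3,4,5], [3,4,6], [4,6,8]
  3-simplices (3): [1,2,4,8], [2,3,4,6], [2,4,6,8]

Hence C_0 ≅ Z^9, C_1 ≅ Z^20, C_2 ≅ Z^13, C_3 ≅ Z^3.

The boundary map ∂_1: C_1 → C_0 maps an edge to its endpoints' difference, ∂[p,q] = q − p. For instance
  ∂[4,6] = [6] − [4].
As a 9×20 matrix over Z this has rank 8, with invariant factors (1,1,1,1,1,1,1,1).

The boundary map ∂_2: C_2 → C_1 acts by ∂[p,q,r] = [q,r] − [p,r] + [p,q]. For instance
  ∂[0,5,7] = [5,7] − [0,7] + [0,5],
  ∂[2,3,4] = [3,4] − [2,4] + [2,3].
The 20×13 boundary matrix has rank 10 and Smith normal form diag(1,1,1,1,1,1,1,1,1,1).

∂_3: C_3 → C_2 sends each 3-simplex σ to the alternating sum Σ_i (−1)^i (σ with its i-th vertex removed). For instance
  ∂[1,2,4,8] = [2,4,8] − [1,4,8] + [1,2,8] − [1,2,4],
  ∂[2,4,6,8] = [4,6,8] − [2,6,8] + [2,4,8] − [2,4,6].
As a 13×3 matrix over Z this has rank 3, with invariant factors (1,1,1).

Computing H_k = (kernel of ∂_k) / (image of ∂_{k+1}):

  H_0: rank C_0 − rank ∂_1 = 9 − 8 = 1, and the invariant factors of ∂_1 are all 1, so H_0 = Z.
  H_1: rank ker ∂_1 − rank ∂_2 = (20 − 8) − 10 = 2, and the invariant factors of ∂_2 are all 1, so H_1 = Z^2.
  H_2: rank ker ∂_2 − rank ∂_3 = (13 − 10) − 3 = 0, and the invariant factors of ∂_3 are all 1, so H_2 = 0.
  H_3: rank ker ∂_3 − rank ∂_4 = (3 − 3) − 0 = 0, and there is no ∂_4, so H_3 = 0.

H_0 = Z,  H_1 = Z^2,  H_2 = 0,  H_3 = 0.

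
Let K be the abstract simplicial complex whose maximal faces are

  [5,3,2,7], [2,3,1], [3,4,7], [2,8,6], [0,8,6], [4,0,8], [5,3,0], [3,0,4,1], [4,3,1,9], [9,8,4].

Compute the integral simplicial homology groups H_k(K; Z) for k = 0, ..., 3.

H_0 = Z,  H_1 = Z,  H_2 = 0,  H_3 = 0.

We work with the vertex ordering 0 < 1 < 2 < 3 < 4 < 5 < 6 < 7 < 8 < 9. The simplices of K, each written with vertices in increasing order, are:

  0-simplices (10): [0], [1], [2], [3], [4], [5], [6], [7], [8], [9]
  1-simplices (25): (25 of them)
  2-simplices (18): [0,1,3], [0,1,4], [0,3,4], [0,3,5], [0,4,8], [0,6,8], [1,2,3], [1,3,4], [1,3,9], [1,4,9], [2,3,5], [2,3,7], [2,5,7], [2,6,8], [3,4,7], [3,4,9], [3,5,7], [4,8,9]
  3-simplices (3): [0,1,3,4], [1,3,4,9], [2,3,5,7]

giving chain groups C_0 ≅ Z^10, C_1 ≅ Z^25, C_2 ≅ Z^18, C_3 ≅ Z^3.

Boundary ∂_1: C_1 → C_0 is given by ∂[p,q] = [q] − [p]. For instance
  ∂[1,9] = [9] − [1].
The resulting 10×25 matrix has rank 9, and its Smith normal form has invariant factors (1,1,1,1,1,1,1,1,1).

∂_2: C_2 → C_1 sends each 2-simplex [p,q,r] to [q,r] − [p,r] + [p,q]. For instance
  ∂[0,3,5] = [3,5] − [0,5] + [0,3],
  ∂[2,5,7] = [5,7] − [2,7] + [2,5].
The 25×18 boundary matrix has rank 15 and Smith normal form diag(1,1,1,1,1,1,1,1,1,1,1,1,1,1,1).

∂_3: C_3 → C_2 sends each 3-simplex σ to the alternating sum Σ_i (−1)^i (σ with its i-th vertex removed). For instance
  ∂[1,3,4,9] = [3,4,9] − [1,4,9] + [1,3,9] − [1,3,4],
  ∂[0,1,3,4] = [1,3,4] − [0,3,4] + [0,1,4] − [0,1,3].
As a 18×3 matrix over Z this has rank 3, with invariant factors (1,1,1).

Now H_k = ker ∂_k / im ∂_{k+1}, so:

  H_0: rank C_0 − rank ∂_1 = 10 − 9 = 1, and the invariant factors of ∂_1 are all 1, so H_0 ≅ Z.
  H_1: rank ker ∂_1 − rank ∂_2 = (25 − 9) − 15 = 1, and the invariant factors of ∂_2 are all 1, so H_1 ≅ Z.
  H_2: rank ker ∂_2 − rank ∂_3 = (18 − 15) − 3 = 0, and the invariant factors of ∂_3 are all 1, so H_2 ≅ 0.
  H_3: rank ker ∂_3 − rank ∂_4 = (3 − 3) − 0 = 0, and there is no ∂_4, so H_3 ≅ 0.

As a check, the Euler characteristic is 10 − 25 + 18 − 3 = 0, which agrees with 1 − 1 + 0 − 0 = 0.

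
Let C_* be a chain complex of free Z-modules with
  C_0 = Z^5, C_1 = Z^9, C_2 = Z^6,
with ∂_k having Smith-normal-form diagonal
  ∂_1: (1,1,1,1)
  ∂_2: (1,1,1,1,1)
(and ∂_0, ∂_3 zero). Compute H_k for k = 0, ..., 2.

H_0 ≅ Z,  H_1 = 0,  H_2 ≅ Z.

H_0: b_0 = 5 − 0 − 4 = 1; torsion from ∂_1 factors > 1: none. So H_0 ≅ Z.
H_1: b_1 = 9 − 4 − 5 = 0; torsion from ∂_2 factors > 1: none. So H_1 ≅ 0.
H_2: b_2 = 6 − 5 − 0 = 1; torsion from ∂_3 factors > 1: none. So H_2 ≅ Z.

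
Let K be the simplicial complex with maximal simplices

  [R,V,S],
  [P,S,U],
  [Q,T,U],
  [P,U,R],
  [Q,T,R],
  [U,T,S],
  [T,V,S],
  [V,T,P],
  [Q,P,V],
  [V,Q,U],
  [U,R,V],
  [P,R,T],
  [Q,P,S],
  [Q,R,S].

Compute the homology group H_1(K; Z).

K has 7 vertices, 21 edges, 14 triangles.
rank ∂_1 = 6, rank ∂_2 = 13 ⇒ b_1 = 21 − 6 − 13 = 2; all invariant factors of ∂_2 are 1 so no torsion. So H_1 = Z^2.

H_1 ≅ Z^2.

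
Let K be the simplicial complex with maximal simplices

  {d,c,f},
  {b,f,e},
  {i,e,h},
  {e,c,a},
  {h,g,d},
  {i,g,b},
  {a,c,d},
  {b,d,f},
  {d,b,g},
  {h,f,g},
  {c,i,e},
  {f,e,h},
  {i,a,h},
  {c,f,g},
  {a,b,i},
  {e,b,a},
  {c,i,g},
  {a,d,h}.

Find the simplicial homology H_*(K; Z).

H_0 = Z,  H_1 = Z ⊕ Z_2,  H_2 = 0.

Order the vertices as a < b < c < d < e < f < g < h < i. Listing each simplex with vertices in this order, K has dimension 2 with simplices:

  0-simplices (9): a, b, c, d, e, f, g, h, i
  1-simplices (27): ab, ac, ad, ae, ah, ai, bd, be, bf, bg, bi, cd, ce, cf, cg, ci, df, dg, dh, ef, eh, ei, fg, fh, gh, gi, hi
  2-simplices (18): abe, abi, acd, ace, adh, ahi, bdf, bdg, bef, bgi, cdf, cei, cfg, cgi, dgh, efh, ehi, fgh

giving chain groups C_0 ≅ Z^9, C_1 ≅ Z^27, C_2 ≅ Z^18.

The boundary map ∂_1: C_1 → C_0 maps an edge to its endpoints' difference, ∂[p,q] = q − p. For instance
  ∂ah = h − a.
As a 9×27 matrix over Z this has rank 8, with invariant factors (1,1,1,1,1,1,1,1).

∂_2: C_2 → C_1 acts by ∂[p,q,r] = [q,r] − [p,r] + [p,q]. For instance
  ∂acd = cd − ad + ac,
  ∂ehi = hi − ei + eh.
As a 27×18 matrix over Z this has rank 18, with invariant factors (1,1,1,1,1,1,1,1,1,1,1,1,1,1,1,1,1,2).

Reading off H_k = ker ∂_k / im ∂_{k+1}:

  H_0: rank C_0 − rank ∂_1 = 9 − 8 = 1, and the invariant factors of ∂_1 are all 1, so H_0 = Z.
  H_1: rank ker ∂_1 − rank ∂_2 = (27 − 8) − 18 = 1, and ∂_2 has invariant factor 2 > 1, so H_1 = Z ⊕ Z_2.
  H_2: rank ker ∂_2 − rank ∂_3 = (18 − 18) − 0 = 0, and there is no ∂_3, so H_2 = 0.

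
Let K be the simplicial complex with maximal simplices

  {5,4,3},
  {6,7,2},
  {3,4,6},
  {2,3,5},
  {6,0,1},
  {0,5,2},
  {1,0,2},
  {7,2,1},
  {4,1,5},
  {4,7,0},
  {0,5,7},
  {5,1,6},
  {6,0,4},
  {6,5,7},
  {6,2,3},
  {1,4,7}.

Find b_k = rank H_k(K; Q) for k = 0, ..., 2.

Take the total order 0 < 1 < 2 < 3 < 4 < 5 < 6 < 7 on the vertex set. Then K (dimension 2) consists of the simplices:

  0-simplices (8): [0], [1], [2], [3], [4], [5], [6], [7]
  1-simplices (24): (24 of them)
  2-simplices (16): [0,1,2], [0,1,6], [0,2,5], [0,4,6], [0,4,7], [0,5,7], [1,2,7], [1,4,5], [1,4,7], [1,5,6], [2,3,5], [2,3,6], [2,6,7], [3,4,5], [3,4,6], [5,6,7]

so the chain groups are C_0 ≅ Z^8, C_1 ≅ Z^24, C_2 ≅ Z^16.

Boundary ∂_1: C_1 → C_0 maps an edge to its endpoints' difference, ∂[p,q] = q − p.
This gives a 8×24 integer matrix of rank 7; reducing to Smith normal form yields diagonal entries (1,1,1,1,1,1,1).

∂_2: C_2 → C_1 acts by ∂[p,q,r] = [q,r] − [p,r] + [p,q]. For instance
  ∂[2,6,7] = [6,7] − [2,7] + [2,6],
  ∂[2,3,5] = [3,5] − [2,5] + [2,3].
The 24×16 boundary matrix has rank 15 and Smith normal form diag(1,1,1,1,1,1,1,1,1,1,1,1,1,1,1).

Now H_k = ker ∂_k / im ∂_{k+1}, so:

  H_0: rank C_0 − rank ∂_1 = 8 − 7 = 1, and the invariant factors of ∂_1 are all 1, so H_0 ≅ Z.
  H_1: rank ker ∂_1 − rank ∂_2 = (24 − 7) − 15 = 2, and the invariant factors of ∂_2 are all 1, so H_1 ≅ Z^2.
  H_2: rank ker ∂_2 − rank ∂_3 = (16 − 15) − 0 = 1, and there is no ∂_3, so H_2 ≅ Z.

Hence the Betti numbers are b_0 = 1, b_1 = 2, b_2 = 1.

b_0 = 1, b_1 = 2, b_2 = 1.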